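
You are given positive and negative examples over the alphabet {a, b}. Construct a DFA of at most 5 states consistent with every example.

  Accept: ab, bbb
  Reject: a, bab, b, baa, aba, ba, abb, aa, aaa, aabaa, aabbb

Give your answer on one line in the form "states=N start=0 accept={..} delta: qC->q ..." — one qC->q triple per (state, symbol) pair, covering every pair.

states=3 start=0 accept={0} delta: 0a->1 0b->2 1a->1 1b->0 2a->2 2b->1

State merging on the prefix tree: take the shortest (then alphabetical) example prefix whose next move is undefined and point that move at state 0, else 1, else 2, ...; a target is out if some Accept/Reject pair would then sit in one state with the same input left (inseparable). If every existing state is out, open a new one.
a: 0a undefined. 0a->0: no, ab/b meet in 0 with "b" left. Open state 1: 0a->1.
b: 0b undefined. 0b->0: no, ab/bab meet in 1 with "b" left. 0b->1: no, bbb/abb meet in 1 with "bb" left. Open state 2: 0b->2.
aa: 1a undefined. 1a->0: no, bbb/aabbb meet in 2 with "bb" left. 1a->1: ok.
ab: 1b undefined. 1b->0: ok.
ba: 2a undefined. 2a->0: no, ab/ba meet in 0. 2a->1: no, ab/bab meet in 0. 2a->2: ok.
bb: 2b undefined. 2b->0: no, ab/bab meet in 0. 2b->1: ok.
All examples now run through 3 states with every (state, symbol) defined. Accept strings end in {0}, Reject strings end in {1,2}; accept={0}.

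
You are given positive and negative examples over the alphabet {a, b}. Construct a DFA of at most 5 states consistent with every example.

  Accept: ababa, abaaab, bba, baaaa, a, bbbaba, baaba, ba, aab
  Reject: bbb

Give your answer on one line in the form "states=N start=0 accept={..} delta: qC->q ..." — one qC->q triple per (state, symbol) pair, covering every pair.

states=3 start=0 accept={0,1} delta: 0a->0 0b->1 1a->0 1b->2 2a->0 2b->2

Fold the examples into a partial DFA from state 0: repeatedly fix the first undefined (state, symbol) met by the shortest-then-alphabetical prefix, trying targets in increasing order and rejecting any under which an Accept and a Reject string meet in one state with the same remainder; add a state when all current targets are rejected. Accepting states are where Accept strings end.
a: 0a undefined. 0a->0: ok.
b: 0b undefined. 0b->0: no, ababa/bbb meet in 0. Open state 1: 0b->1.
ba: 1a undefined. 1a->0: ok.
bb: 1b undefined. 1b->0: no, abaaab/bbb meet in 1. 1b->1: no, abaaab/bbb meet in 1. Open state 2: 1b->2.
bba: 2a undefined. 2a->0: ok.
bbb: 2b undefined. 2b->0: no, ababa/bbb meet in 0. 2b->1: no, abaaab/bbb meet in 1. 2b->2: ok.
All examples now run through 3 states with every (state, symbol) defined. Accept strings end in {0,1}, Reject strings end in {2}; accept={0,1}.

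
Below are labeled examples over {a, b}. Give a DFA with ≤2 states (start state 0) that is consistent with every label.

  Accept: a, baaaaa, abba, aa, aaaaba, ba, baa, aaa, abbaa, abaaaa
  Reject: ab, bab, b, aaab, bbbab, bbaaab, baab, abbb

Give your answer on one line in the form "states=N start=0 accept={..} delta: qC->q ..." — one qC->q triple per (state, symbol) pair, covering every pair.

states=2 start=0 accept={0} delta: 0a->0 0b->1 1a->0 1b->0

Grow the machine one transition at a time. Run the examples from 0; the earliest place one falls off (shortest prefix, ties alphabetical) gets sent to the lowest-numbered state that keeps every Accept/Reject pair distinguishable — a pair clashes when both reach the same state with identical unread suffix — and to a fresh state only if none does.
a: 0a undefined. 0a->0: ok.
b: 0b undefined. 0b->0: no, a/ab meet in 0. Open state 1: 0b->1.
ba: 1a undefined. 1a->0: ok.
bb: 1b undefined. 1b->0: ok.
All examples now run through 2 states with every (state, symbol) defined. Accept strings end in {0}, Reject strings end in {1}; accept={0}.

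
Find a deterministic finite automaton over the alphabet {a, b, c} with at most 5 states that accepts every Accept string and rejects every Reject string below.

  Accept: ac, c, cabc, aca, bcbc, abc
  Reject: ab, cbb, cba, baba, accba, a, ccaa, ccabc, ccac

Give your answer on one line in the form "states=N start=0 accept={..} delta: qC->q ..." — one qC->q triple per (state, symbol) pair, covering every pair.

states=3 start=0 accept={1} delta: 0a->0 0b->0 0c->1 1a->1 1b->0 1c->2 2a->2 2b->2 2c->0

State merging on the prefix tree: take the shortest (then alphabetical) example prefix whose next move is undefined and point that move at state 0, else 1, else 2, ...; a target is out if some Accept/Reject pair would then sit in one state with the same input left (inseparable). If every existing state is out, open a new one.
a: 0a undefined. 0a->0: ok.
b: 0b undefined. 0b->0: ok.
c: 0c undefined. 0c->0: no, ac/ab meet in 0. Open state 1: 0c->1.
ca: 1a undefined. 1a->0: no, aca/ab meet in 0. 1a->1: ok.
cb: 1b undefined. 1b->0: ok.
cc: 1c undefined. 1c->0: no, ac/ccabc meet in 1. 1c->1: no, ac/ccaa meet in 1. Open state 2: 1c->2.
cca: 2a undefined. 2a->0: no, ac/ccabc meet in 1. 2a->1: no, ac/ccaa meet in 1. 2a->2: ok.
accb: 2b undefined. 2b->0: no, ac/ccabc meet in 1. 2b->1: no, ac/accba meet in 1. 2b->2: ok.
ccac: 2c undefined. 2c->0: ok.
All examples now run through 3 states with every (state, symbol) defined. Accept strings end in {1}, Reject strings end in {0,2}; accept={1}.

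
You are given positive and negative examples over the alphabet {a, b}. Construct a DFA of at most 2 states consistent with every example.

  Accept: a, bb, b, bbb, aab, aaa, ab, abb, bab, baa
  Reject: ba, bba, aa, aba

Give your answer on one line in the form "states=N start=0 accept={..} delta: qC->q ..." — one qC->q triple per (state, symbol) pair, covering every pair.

Grow the machine one transition at a time. Run the examples from 0; the earliest place one falls off (shortest prefix, ties alphabetical) gets sent to the lowest-numbered state that keeps every Accept/Reject pair distinguishable — a pair clashes when both reach the same state with identical unread suffix — and to a fresh state only if none does.
a: 0a undefined. 0a->0: no, a/aa meet in 0. Open state 1: 0a->1.
b: 0b undefined. 0b->0: no, a/ba meet in 1. 0b->1: ok.
aa: 1a undefined. 1a->0: ok.
ab: 1b undefined. 1b->0: no, a/bba meet in 1. 1b->1: ok.
All examples now run through 2 states with every (state, symbol) defined. Accept strings end in {1}, Reject strings end in {0}; accept={1}.

states=2 start=0 accept={1} delta: 0a->1 0b->1 1a->0 1b->1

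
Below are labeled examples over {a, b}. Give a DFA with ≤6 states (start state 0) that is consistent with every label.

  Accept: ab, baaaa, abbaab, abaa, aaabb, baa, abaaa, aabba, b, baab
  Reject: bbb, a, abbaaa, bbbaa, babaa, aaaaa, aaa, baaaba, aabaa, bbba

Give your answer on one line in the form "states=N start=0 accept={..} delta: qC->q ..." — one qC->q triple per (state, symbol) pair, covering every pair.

states=5 start=0 accept={2,3} delta: 0a->1 0b->2 1a->3 1b->2 2a->2 2b->3 3a->4 3b->4 4a->0 4b->1

State merging on the prefix tree: take the shortest (then alphabetical) example prefix whose next move is undefined and point that move at state 0, else 1, else 2, ...; a target is out if some Accept/Reject pair would then sit in one state with the same input left (inseparable). If every existing state is out, open a new one.
a: 0a undefined. 0a->0: no, abaa/aabaa meet in 0 with "baa" left. Open state 1: 0a->1.
b: 0b undefined. 0b->0: no, abaa/babaa meet in 1 with "baa" left. 0b->1: no, baaaa/aaaaa meet in 1 with "aaaa" left. Open state 2: 0b->2.
aa: 1a undefined. 1a->0: no, baa/aabaa meet in 2 with "aa" left. 1a->1: no, abaa/aabaa meet in 1 with "baa" left. 1a->2: no, aabba/bbba meet in 2 with "bba" left. Open state 3: 1a->3.
ab: 1b undefined. 1b->0: no, abaaa/aaa meet in 3 with "a" left. 1b->1: no, ab/a meet in 1. 1b->2: ok.
ba: 2a undefined. 2a->0: no, baaaa/aaa meet in 3 with "a" left. 2a->1: no, abaa/babaa meet in 3. 2a->2: ok.
bb: 2b undefined. 2b->0: no, ab/bbb meet in 2. 2b->1: no, ab/bbb meet in 2. 2b->2: no, ab/bbb meet in 2. 2b->3: ok.
aaa: 3a undefined. 3a->0: no, aaabb/abbaaa meet in 3. 3a->1: no, abbaab/bbb meet in 3 with "b" left. 3a->2: no, ab/abbaaa meet in 2. 3a->3: no, abbaab/bbb meet in 3 with "b" left. Open state 4: 3a->4.
aab: 3b undefined. 3b->0: no, baab/bbbaa meet in 3. 3b->1: no, baab/bbba meet in 3. 3b->2: no, ab/bbb meet in 2. 3b->3: no, aabba/aaa meet in 4. 3b->4: ok.
aaaa: 4a undefined. 4a->0: ok.
aaab: 4b undefined. 4b->0: no, aabba/a meet in 1. 4b->1: ok.
All examples now run through 5 states with every (state, symbol) defined. Accept strings end in {2,3}, Reject strings end in {0,1,4}; accept={2,3}.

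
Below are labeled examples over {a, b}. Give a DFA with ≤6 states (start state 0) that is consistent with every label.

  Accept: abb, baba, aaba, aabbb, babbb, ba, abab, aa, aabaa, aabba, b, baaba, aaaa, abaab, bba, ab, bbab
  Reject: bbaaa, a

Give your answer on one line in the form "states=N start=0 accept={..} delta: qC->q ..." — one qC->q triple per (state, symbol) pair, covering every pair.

Grow the machine one transition at a time. Run the examples from 0; the earliest place one falls off (shortest prefix, ties alphabetical) gets sent to the lowest-numbered state that keeps every Accept/Reject pair distinguishable — a pair clashes when both reach the same state with identical unread suffix — and to a fresh state only if none does.
a: 0a undefined. 0a->0: no, aa/a meet in 0. Open state 1: 0a->1.
b: 0b undefined. 0b->0: no, ba/a meet in 1. 0b->1: no, b/a meet in 1. Open state 2: 0b->2.
aa: 1a undefined. 1a->0: ok.
ab: 1b undefined. 1b->0: ok.
ba: 2a undefined. 2a->0: no, aabaa/a meet in 1. 2a->1: no, baba/a meet in 1. 2a->2: ok.
bb: 2b undefined. 2b->0: no, baba/bbaaa meet in 1. 2b->1: no, baba/bbaaa meet in 0. 2b->2: no, abb/bbaaa meet in 2. Open state 3: 2b->3.
bba: 3a undefined. 3a->0: no, baba/bbaaa meet in 0. 3a->1: no, baba/bbaaa meet in 1. 3a->2: no, abb/bbaaa meet in 2. 3a->3: no, baba/bbaaa meet in 3. Open state 4: 3a->4.
babb: 3b undefined. 3b->0: ok.
bbaa: 4a undefined. 4a->0: ok.
bbab: 4b undefined. 4b->0: ok.
All examples now run through 5 states with every (state, symbol) defined. Accept strings end in {0,2,4}, Reject strings end in {1}; accept={0,2,4}.

states=5 start=0 accept={0,2,4} delta: 0a->1 0b->2 1a->0 1b->0 2a->2 2b->3 3a->4 3b->0 4a->0 4b->0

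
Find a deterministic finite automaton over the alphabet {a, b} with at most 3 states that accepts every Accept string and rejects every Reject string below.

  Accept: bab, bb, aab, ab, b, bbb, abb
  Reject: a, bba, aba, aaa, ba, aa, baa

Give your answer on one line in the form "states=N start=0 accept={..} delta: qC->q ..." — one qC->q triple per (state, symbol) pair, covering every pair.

states=2 start=0 accept={1} delta: 0a->0 0b->1 1a->0 1b->1

Grow the machine one transition at a time. Run the examples from 0; the earliest place one falls off (shortest prefix, ties alphabetical) gets sent to the lowest-numbered state that keeps every Accept/Reject pair distinguishable — a pair clashes when both reach the same state with identical unread suffix — and to a fresh state only if none does.
a: 0a undefined. 0a->0: ok.
b: 0b undefined. 0b->0: no, bab/a meet in 0. Open state 1: 0b->1.
ba: 1a undefined. 1a->0: ok.
bb: 1b undefined. 1b->0: no, bb/a meet in 0. 1b->1: ok.
All examples now run through 2 states with every (state, symbol) defined. Accept strings end in {1}, Reject strings end in {0}; accept={1}.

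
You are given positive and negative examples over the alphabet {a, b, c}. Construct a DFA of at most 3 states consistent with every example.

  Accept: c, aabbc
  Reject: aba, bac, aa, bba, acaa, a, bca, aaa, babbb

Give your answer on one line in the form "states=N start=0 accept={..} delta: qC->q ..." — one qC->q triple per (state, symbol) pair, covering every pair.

states=3 start=0 accept={1} delta: 0a->0 0b->1 0c->1 1a->2 1b->0 1c->0 2a->0 2b->0 2c->0

Grow the machine one transition at a time. Run the examples from 0; the earliest place one falls off (shortest prefix, ties alphabetical) gets sent to the lowest-numbered state that keeps every Accept/Reject pair distinguishable — a pair clashes when both reach the same state with identical unread suffix — and to a fresh state only if none does.
a: 0a undefined. 0a->0: ok.
b: 0b undefined. 0b->0: no, c/bac meet in 0 with "c" left. Open state 1: 0b->1.
c: 0c undefined. 0c->0: no, c/aa meet in 0. 0c->1: ok.
ba: 1a undefined. 1a->0: no, c/bac meet in 1. 1a->1: no, c/aba meet in 1. Open state 2: 1a->2.
bb: 1b undefined. 1b->0: ok.
bc: 1c undefined. 1c->0: ok.
bab: 2b undefined. 2b->0: ok.
bac: 2c undefined. 2c->0: ok.
acaa: 2a undefined. 2a->0: ok.
All examples now run through 3 states with every (state, symbol) defined. Accept strings end in {1}, Reject strings end in {0,2}; accept={1}.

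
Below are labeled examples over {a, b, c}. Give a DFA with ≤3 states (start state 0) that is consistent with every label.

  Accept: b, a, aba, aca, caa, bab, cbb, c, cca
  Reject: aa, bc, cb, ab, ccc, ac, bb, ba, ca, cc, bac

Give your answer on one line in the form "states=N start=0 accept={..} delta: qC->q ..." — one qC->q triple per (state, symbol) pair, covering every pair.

State merging on the prefix tree: take the shortest (then alphabetical) example prefix whose next move is undefined and point that move at state 0, else 1, else 2, ...; a target is out if some Accept/Reject pair would then sit in one state with the same input left (inseparable). If every existing state is out, open a new one.
a: 0a undefined. 0a->0: no, b/ab meet in 0 with "b" left. Open state 1: 0a->1.
b: 0b undefined. 0b->0: no, b/bb meet in 0. 0b->1: ok.
c: 0c undefined. 0c->0: no, b/cb meet in 1. 0c->1: ok.
aa: 1a undefined. 1a->0: no, b/bac meet in 1. 1a->1: no, b/aa meet in 1. Open state 2: 1a->2.
ab: 1b undefined. 1b->0: ok.
ac: 1c undefined. 1c->0: no, b/ccc meet in 1. 1c->1: no, b/bc meet in 1. 1c->2: ok.
aca: 2a undefined. 2a->0: no, aca/cb meet in 0. 2a->1: ok.
bab: 2b undefined. 2b->0: no, bab/cb meet in 0. 2b->1: ok.
bac: 2c undefined. 2c->0: ok.
All examples now run through 3 states with every (state, symbol) defined. Accept strings end in {1}, Reject strings end in {0,2}; accept={1}.

states=3 start=0 accept={1} delta: 0a->1 0b->1 0c->1 1a->2 1b->0 1c->2 2a->1 2b->1 2c->0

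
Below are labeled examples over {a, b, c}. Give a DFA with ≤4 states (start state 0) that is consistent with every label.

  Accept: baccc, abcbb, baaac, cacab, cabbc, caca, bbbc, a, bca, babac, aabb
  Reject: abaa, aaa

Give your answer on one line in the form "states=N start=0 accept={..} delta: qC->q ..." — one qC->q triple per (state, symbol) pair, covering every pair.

Grow the machine one transition at a time. Run the examples from 0; the earliest place one falls off (shortest prefix, ties alphabetical) gets sent to the lowest-numbered state that keeps every Accept/Reject pair distinguishable — a pair clashes when both reach the same state with identical unread suffix — and to a fresh state only if none does.
a: 0a undefined. 0a->0: no, a/aaa meet in 0. Open state 1: 0a->1.
b: 0b undefined. 0b->0: ok.
c: 0c undefined. 0c->0: ok.
aa: 1a undefined. 1a->0: no, a/aaa meet in 1. 1a->1: no, a/aaa meet in 1. Open state 2: 1a->2.
ab: 1b undefined. 1b->0: ok.
aaa: 2a undefined. 2a->0: no, abcbb/aaa meet in 0. 2a->1: no, a/aaa meet in 1. 2a->2: ok.
aab: 2b undefined. 2b->0: ok.
bac: 1c undefined. 1c->0: ok.
baaac: 2c undefined. 2c->0: ok.
All examples now run through 3 states with every (state, symbol) defined. Accept strings end in {0,1}, Reject strings end in {2}; accept={0,1}.

states=3 start=0 accept={0,1} delta: 0a->1 0b->0 0c->0 1a->2 1b->0 1c->0 2a->2 2b->0 2c->0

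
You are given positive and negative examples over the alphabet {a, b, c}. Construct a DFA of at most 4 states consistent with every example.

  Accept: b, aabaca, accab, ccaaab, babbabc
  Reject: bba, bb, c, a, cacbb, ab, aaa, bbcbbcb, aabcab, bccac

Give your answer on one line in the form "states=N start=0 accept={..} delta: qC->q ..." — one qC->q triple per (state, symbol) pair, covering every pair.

State merging on the prefix tree: take the shortest (then alphabetical) example prefix whose next move is undefined and point that move at state 0, else 1, else 2, ...; a target is out if some Accept/Reject pair would then sit in one state with the same input left (inseparable). If every existing state is out, open a new one.
a: 0a undefined. 0a->0: no, b/ab meet in 0 with "b" left. Open state 1: 0a->1.
b: 0b undefined. 0b->0: no, b/bb meet in 0. 0b->1: no, b/a meet in 1. Open state 2: 0b->2.
c: 0c undefined. 0c->0: ok.
aa: 1a undefined. 1a->0: no, ccaaab/ab meet in 1 with "b" left. 1a->1: no, ccaaab/ab meet in 1 with "b" left. 1a->2: ok.
ab: 1b undefined. 1b->0: ok.
ac: 1c undefined. 1c->0: no, accab/c meet in 0. 1c->1: no, b/cacbb meet in 2. 1c->2: ok.
ba: 2a undefined. 2a->0: ok.
bb: 2b undefined. 2b->0: no, b/cacbb meet in 2. 2b->1: no, b/bba meet in 2. 2b->2: no, b/bb meet in 2. Open state 3: 2b->3.
bc: 2c undefined. 2c->0: no, b/bccac meet in 2. 2c->1: no, accab/bb meet in 3. 2c->2: ok.
bba: 3a undefined. 3a->0: no, aabaca/a meet in 1. 3a->1: no, aabaca/c meet in 0. 3a->2: no, b/bba meet in 2. 3a->3: ok.
bbc: 3c undefined. 3c->0: no, b/bbcbbcb meet in 2. 3c->1: ok.
cacbb: 3b undefined. 3b->0: no, babbabc/c meet in 0. 3b->1: ok.
All examples now run through 4 states with every (state, symbol) defined. Accept strings end in {2}, Reject strings end in {0,1,3}; accept={2}.

states=4 start=0 accept={2} delta: 0a->1 0b->2 0c->0 1a->2 1b->0 1c->2 2a->0 2b->3 2c->2 3a->3 3b->1 3c->1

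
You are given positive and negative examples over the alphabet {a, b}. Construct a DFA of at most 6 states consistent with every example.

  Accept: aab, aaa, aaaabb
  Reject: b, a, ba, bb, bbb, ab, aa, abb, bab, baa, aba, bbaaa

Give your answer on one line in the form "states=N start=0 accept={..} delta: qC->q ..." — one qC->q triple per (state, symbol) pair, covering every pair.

State merging on the prefix tree: take the shortest (then alphabetical) example prefix whose next move is undefined and point that move at state 0, else 1, else 2, ...; a target is out if some Accept/Reject pair would then sit in one state with the same input left (inseparable). If every existing state is out, open a new one.
a: 0a undefined. 0a->0: no, aab/b meet in 0 with "b" left. Open state 1: 0a->1.
b: 0b undefined. 0b->0: no, aaa/bbaaa meet in 1 with "aa" left. 0b->1: no, aab/bab meet in 1 with "ab" left. Open state 2: 0b->2.
aa: 1a undefined. 1a->0: no, aab/b meet in 2. 1a->1: no, aab/ab meet in 1 with "b" left. 1a->2: no, aab/bb meet in 2 with "b" left. Open state 3: 1a->3.
ab: 1b undefined. 1b->0: ok.
ba: 2a undefined. 2a->0: ok.
bb: 2b undefined. 2b->0: no, aaa/bbaaa meet in 3 with "a" left. 2b->1: ok.
aaa: 3a undefined. 3a->0: no, aaa/ba meet in 0. 3a->1: no, aaa/a meet in 1. 3a->2: no, aaa/b meet in 2. 3a->3: no, aaa/aa meet in 3. Open state 4: 3a->4.
aab: 3b undefined. 3b->0: no, aab/ba meet in 0. 3b->1: no, aab/a meet in 1. 3b->2: no, aab/b meet in 2. 3b->3: no, aab/aa meet in 3. 3b->4: ok.
aaaa: 4a undefined. 4a->0: no, aaaabb/a meet in 1. 4a->1: no, aaaabb/b meet in 2. 4a->2: no, aaaabb/ba meet in 0. 4a->3: ok.
aaaabb: 4b undefined. 4b->0: no, aaaabb/ba meet in 0. 4b->1: no, aaaabb/a meet in 1. 4b->2: no, aaaabb/b meet in 2. 4b->3: no, aaaabb/aa meet in 3. 4b->4: ok.
All examples now run through 5 states with every (state, symbol) defined. Accept strings end in {4}, Reject strings end in {0,1,2,3}; accept={4}.

states=5 start=0 accept={4} delta: 0a->1 0b->2 1a->3 1b->0 2a->0 2b->1 3a->4 3b->4 4a->3 4b->4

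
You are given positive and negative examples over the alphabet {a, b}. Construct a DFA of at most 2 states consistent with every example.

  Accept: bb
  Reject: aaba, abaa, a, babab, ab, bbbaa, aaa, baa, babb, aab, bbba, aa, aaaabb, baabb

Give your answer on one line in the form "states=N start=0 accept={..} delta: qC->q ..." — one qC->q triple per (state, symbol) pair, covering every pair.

states=2 start=0 accept={0} delta: 0a->1 0b->0 1a->1 1b->1

Fold the examples into a partial DFA from state 0: repeatedly fix the first undefined (state, symbol) met by the shortest-then-alphabetical prefix, trying targets in increasing order and rejecting any under which an Accept and a Reject string meet in one state with the same remainder; add a state when all current targets are rejected. Accepting states are where Accept strings end.
a: 0a undefined. 0a->0: no, bb/aaaabb meet in 0 with "bb" left. Open state 1: 0a->1.
b: 0b undefined. 0b->0: ok.
aa: 1a undefined. 1a->0: no, bb/bbbaa meet in 0. 1a->1: ok.
ab: 1b undefined. 1b->0: no, bb/babab meet in 0. 1b->1: ok.
All examples now run through 2 states with every (state, symbol) defined. Accept strings end in {0}, Reject strings end in {1}; accept={0}.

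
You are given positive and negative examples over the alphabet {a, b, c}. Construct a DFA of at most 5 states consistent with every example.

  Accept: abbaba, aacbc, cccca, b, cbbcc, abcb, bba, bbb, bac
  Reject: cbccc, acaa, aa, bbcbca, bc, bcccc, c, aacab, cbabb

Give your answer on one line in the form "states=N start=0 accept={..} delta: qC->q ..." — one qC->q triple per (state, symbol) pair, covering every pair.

Fold the examples into a partial DFA from state 0: repeatedly fix the first undefined (state, symbol) met by the shortest-then-alphabetical prefix, trying targets in increasing order and rejecting any under which an Accept and a Reject string meet in one state with the same remainder; add a state when all current targets are rejected. Accepting states are where Accept strings end.
a: 0a undefined. 0a->0: ok.
b: 0b undefined. 0b->0: no, abbaba/aa meet in 0. Open state 1: 0b->1.
c: 0c undefined. 0c->0: no, aacbc/bc meet in 1 with "c" left. 0c->1: no, b/c meet in 1. Open state 2: 0c->2.
ba: 1a undefined. 1a->0: no, bac/c meet in 2. 1a->1: no, bac/bc meet in 1 with "c" left. 1a->2: ok.
bb: 1b undefined. 1b->0: no, abbaba/c meet in 2. 1b->1: no, bba/c meet in 2. 1b->2: ok.
bc: 1c undefined. 1c->0: ok.
cb: 2b undefined. 2b->0: no, aacbc/c meet in 2. 2b->1: no, aacbc/aa meet in 0. 2b->2: no, cbbcc/bcccc meet in 2 with "cc" left. Open state 3: 2b->3.
cc: 2c undefined. 2c->0: no, cccca/aa meet in 0. 2c->1: ok.
aca: 2a undefined. 2a->0: no, abbaba/bbcbca meet in 2. 2a->1: ok.
cba: 3a undefined. 3a->0: ok.
cbb: 3b undefined. 3b->0: ok.
cbc: 3c undefined. 3c->0: no, abbaba/cbccc meet in 1. 3c->1: ok.
All examples now run through 4 states with every (state, symbol) defined. Accept strings end in {1,3}, Reject strings end in {0,2}; accept={1,3}.

states=4 start=0 accept={1,3} delta: 0a->0 0b->1 0c->2 1a->2 1b->2 1c->0 2a->1 2b->3 2c->1 3a->0 3b->0 3c->1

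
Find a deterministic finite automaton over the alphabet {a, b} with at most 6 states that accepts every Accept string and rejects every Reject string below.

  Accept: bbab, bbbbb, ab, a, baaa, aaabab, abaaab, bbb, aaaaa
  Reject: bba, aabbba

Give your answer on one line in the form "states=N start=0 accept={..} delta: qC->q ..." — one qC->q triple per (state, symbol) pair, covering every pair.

states=4 start=0 accept={0,1,3} delta: 0a->0 0b->1 1a->0 1b->2 2a->2 2b->3 3a->2 3b->0

Grow the machine one transition at a time. Run the examples from 0; the earliest place one falls off (shortest prefix, ties alphabetical) gets sent to the lowest-numbered state that keeps every Accept/Reject pair distinguishable — a pair clashes when both reach the same state with identical unread suffix — and to a fresh state only if none does.
a: 0a undefined. 0a->0: ok.
b: 0b undefined. 0b->0: no, bbab/bba meet in 0. Open state 1: 0b->1.
ba: 1a undefined. 1a->0: ok.
bb: 1b undefined. 1b->0: no, a/bba meet in 0. 1b->1: no, a/bba meet in 0. Open state 2: 1b->2.
bba: 2a undefined. 2a->0: no, a/bba meet in 0. 2a->1: no, ab/bba meet in 1. 2a->2: ok.
bbb: 2b undefined. 2b->0: no, bbab/aabbba meet in 0. 2b->1: no, a/aabbba meet in 0. 2b->2: no, bbab/bba meet in 2. Open state 3: 2b->3.
bbbb: 3b undefined. 3b->0: ok.
aabbba: 3a undefined. 3a->0: no, a/aabbba meet in 0. 3a->1: no, bbbbb/aabbba meet in 1. 3a->2: ok.
All examples now run through 4 states with every (state, symbol) defined. Accept strings end in {0,1,3}, Reject strings end in {2}; accept={0,1,3}.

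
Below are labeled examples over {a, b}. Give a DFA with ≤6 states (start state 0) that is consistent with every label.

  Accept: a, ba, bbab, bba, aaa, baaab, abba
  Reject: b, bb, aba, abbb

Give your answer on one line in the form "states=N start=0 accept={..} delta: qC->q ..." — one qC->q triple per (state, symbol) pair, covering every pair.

Grow the machine one transition at a time. Run the examples from 0; the earliest place one falls off (shortest prefix, ties alphabetical) gets sent to the lowest-numbered state that keeps every Accept/Reject pair distinguishable — a pair clashes when both reach the same state with identical unread suffix — and to a fresh state only if none does.
a: 0a undefined. 0a->0: no, ba/aba meet in 0 with "ba" left. Open state 1: 0a->1.
b: 0b undefined. 0b->0: ok.
aa: 1a undefined. 1a->0: ok.
ab: 1b undefined. 1b->0: no, a/aba meet in 1. 1b->1: no, a/abbb meet in 1. Open state 2: 1b->2.
aba: 2a undefined. 2a->0: ok.
abb: 2b undefined. 2b->0: ok.
All examples now run through 3 states with every (state, symbol) defined. Accept strings end in {1,2}, Reject strings end in {0}; accept={1,2}.

states=3 start=0 accept={1,2} delta: 0a->1 0b->0 1a->0 1b->2 2a->0 2b->0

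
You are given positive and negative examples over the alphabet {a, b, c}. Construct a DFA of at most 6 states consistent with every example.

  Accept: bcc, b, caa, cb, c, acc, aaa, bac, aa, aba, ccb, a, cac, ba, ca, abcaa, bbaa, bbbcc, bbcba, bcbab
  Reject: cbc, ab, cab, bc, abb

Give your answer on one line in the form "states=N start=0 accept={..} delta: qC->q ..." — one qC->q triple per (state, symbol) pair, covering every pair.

states=5 start=0 accept={0,1,2,4} delta: 0a->1 0b->1 0c->2 1a->0 1b->3 1c->3 2a->4 2b->1 2c->0 3a->0 3b->3 3c->0 4a->0 4b->3 4c->0

State merging on the prefix tree: take the shortest (then alphabetical) example prefix whose next move is undefined and point that move at state 0, else 1, else 2, ...; a target is out if some Accept/Reject pair would then sit in one state with the same input left (inseparable). If every existing state is out, open a new one.
a: 0a undefined. 0a->0: no, b/ab meet in 0 with "b" left. Open state 1: 0a->1.
b: 0b undefined. 0b->0: no, c/bc meet in 0 with "c" left. 0b->1: ok.
c: 0c undefined. 0c->0: no, cac/cbc meet in 1 with "c" left. 0c->1: no, cb/ab meet in 1 with "b" left. Open state 2: 0c->2.
aa: 1a undefined. 1a->0: ok.
ab: 1b undefined. 1b->0: no, b/abb meet in 1. 1b->1: no, b/ab meet in 1. 1b->2: no, cb/abb meet in 2 with "b" left. Open state 3: 1b->3.
ac: 1c undefined. 1c->0: no, aa/bc meet in 0. 1c->1: no, bcc/bc meet in 1. 1c->2: no, c/bc meet in 2. 1c->3: ok.
ca: 2a undefined. 2a->0: no, b/cab meet in 1. 2a->1: no, cac/ab meet in 3. 2a->2: no, cb/cab meet in 2 with "b" left. 2a->3: no, ca/ab meet in 3. Open state 4: 2a->4.
cb: 2b undefined. 2b->0: no, c/cbc meet in 2. 2b->1: ok.
cc: 2c undefined. 2c->0: ok.
aba: 3a undefined. 3a->0: ok.
abb: 3b undefined. 3b->0: no, aa/abb meet in 0. 3b->1: no, b/abb meet in 1. 3b->2: no, c/abb meet in 2. 3b->3: ok.
abc: 3c undefined. 3c->0: ok.
caa: 4a undefined. 4a->0: ok.
cab: 4b undefined. 4b->0: no, bcc/cab meet in 0. 4b->1: no, b/cab meet in 1. 4b->2: no, c/cab meet in 2. 4b->3: ok.
cac: 4c undefined. 4c->0: ok.
All examples now run through 5 states with every (state, symbol) defined. Accept strings end in {0,1,2,4}, Reject strings end in {3}; accept={0,1,2,4}.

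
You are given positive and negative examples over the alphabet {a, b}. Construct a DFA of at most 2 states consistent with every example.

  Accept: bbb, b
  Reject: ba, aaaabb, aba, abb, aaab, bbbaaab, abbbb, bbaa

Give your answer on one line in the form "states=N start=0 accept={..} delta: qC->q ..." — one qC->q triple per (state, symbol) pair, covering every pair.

states=2 start=0 accept={0} delta: 0a->1 0b->0 1a->1 1b->1

Grow the machine one transition at a time. Run the examples from 0; the earliest place one falls off (shortest prefix, ties alphabetical) gets sent to the lowest-numbered state that keeps every Accept/Reject pair distinguishable — a pair clashes when both reach the same state with identical unread suffix — and to a fresh state only if none does.
a: 0a undefined. 0a->0: no, b/aaab meet in 0 with "b" left. Open state 1: 0a->1.
b: 0b undefined. 0b->0: ok.
aa: 1a undefined. 1a->0: no, bbb/aaaabb meet in 0. 1a->1: ok.
ab: 1b undefined. 1b->0: no, bbb/aaaabb meet in 0. 1b->1: ok.
All examples now run through 2 states with every (state, symbol) defined. Accept strings end in {0}, Reject strings end in {1}; accept={0}.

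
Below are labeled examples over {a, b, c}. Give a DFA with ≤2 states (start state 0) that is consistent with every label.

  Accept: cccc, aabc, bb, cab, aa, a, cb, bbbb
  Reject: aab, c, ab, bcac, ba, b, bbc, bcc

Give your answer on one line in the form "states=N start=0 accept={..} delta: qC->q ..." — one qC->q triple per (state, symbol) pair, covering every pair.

Fold the examples into a partial DFA from state 0: repeatedly fix the first undefined (state, symbol) met by the shortest-then-alphabetical prefix, trying targets in increasing order and rejecting any under which an Accept and a Reject string meet in one state with the same remainder; add a state when all current targets are rejected. Accepting states are where Accept strings end.
a: 0a undefined. 0a->0: ok.
b: 0b undefined. 0b->0: no, aabc/c meet in 0 with "c" left. Open state 1: 0b->1.
c: 0c undefined. 0c->0: no, cccc/c meet in 0. 0c->1: ok.
ba: 1a undefined. 1a->0: no, cab/aab meet in 1. 1a->1: ok.
bb: 1b undefined. 1b->0: ok.
bc: 1c undefined. 1c->0: ok.
All examples now run through 2 states with every (state, symbol) defined. Accept strings end in {0}, Reject strings end in {1}; accept={0}.

states=2 start=0 accept={0} delta: 0a->0 0b->1 0c->1 1a->1 1b->0 1c->0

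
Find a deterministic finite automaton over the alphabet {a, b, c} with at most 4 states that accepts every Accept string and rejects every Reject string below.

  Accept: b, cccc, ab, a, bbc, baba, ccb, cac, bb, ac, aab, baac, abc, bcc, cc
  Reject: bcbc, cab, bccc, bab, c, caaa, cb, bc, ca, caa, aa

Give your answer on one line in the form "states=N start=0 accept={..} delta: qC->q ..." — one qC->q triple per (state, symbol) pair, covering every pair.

states=4 start=0 accept={1,2} delta: 0a->1 0b->2 0c->3 1a->0 1b->1 1c->1 2a->3 2b->1 2c->3 3a->3 3b->0 3c->2

Grow the machine one transition at a time. Run the examples from 0; the earliest place one falls off (shortest prefix, ties alphabetical) gets sent to the lowest-numbered state that keeps every Accept/Reject pair distinguishable — a pair clashes when both reach the same state with identical unread suffix — and to a fresh state only if none does.
a: 0a undefined. 0a->0: no, a/aa meet in 0. Open state 1: 0a->1.
b: 0b undefined. 0b->0: no, ab/bab meet in 1 with "b" left. 0b->1: no, ac/bc meet in 1 with "c" left. Open state 2: 0b->2.
c: 0c undefined. 0c->0: no, b/cb meet in 2. 0c->1: no, ab/cb meet in 1 with "b" left. 0c->2: no, b/c meet in 2. Open state 3: 0c->3.
aa: 1a undefined. 1a->0: ok.
ab: 1b undefined. 1b->0: no, ab/aa meet in 0. 1b->1: ok.
ac: 1c undefined. 1c->0: no, ac/aa meet in 0. 1c->1: ok.
ba: 2a undefined. 2a->0: no, b/bab meet in 2. 2a->1: no, ab/bab meet in 1. 2a->2: no, bb/bab meet in 2 with "b" left. 2a->3: ok.
bb: 2b undefined. 2b->0: no, bbc/c meet in 3. 2b->1: ok.
bc: 2c undefined. 2c->0: no, bcc/c meet in 3. 2c->1: no, ab/bcbc meet in 1. 2c->2: no, b/bccc meet in 2. 2c->3: ok.
ca: 3a undefined. 3a->0: no, b/cab meet in 2. 3a->1: no, ab/cab meet in 1. 3a->2: no, b/caaa meet in 2. 3a->3: ok.
cb: 3b undefined. 3b->0: ok.
cc: 3c undefined. 3c->0: no, cccc/cab meet in 0. 3c->1: no, cccc/bccc meet in 1. 3c->2: ok.
All examples now run through 4 states with every (state, symbol) defined. Accept strings end in {1,2}, Reject strings end in {0,3}; accept={1,2}.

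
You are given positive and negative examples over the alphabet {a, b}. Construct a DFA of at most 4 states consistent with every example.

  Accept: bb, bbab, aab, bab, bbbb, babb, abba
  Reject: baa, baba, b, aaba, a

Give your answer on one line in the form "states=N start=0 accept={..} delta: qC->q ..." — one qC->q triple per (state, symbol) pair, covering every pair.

states=4 start=0 accept={0,2,3} delta: 0a->1 0b->1 1a->1 1b->2 2a->1 2b->3 3a->0 3b->0

State merging on the prefix tree: take the shortest (then alphabetical) example prefix whose next move is undefined and point that move at state 0, else 1, else 2, ...; a target is out if some Accept/Reject pair would then sit in one state with the same input left (inseparable). If every existing state is out, open a new one.
a: 0a undefined. 0a->0: no, aab/b meet in 0 with "b" left. Open state 1: 0a->1.
b: 0b undefined. 0b->0: no, bb/b meet in 0. 0b->1: ok.
aa: 1a undefined. 1a->0: no, aab/baa meet in 1. 1a->1: ok.
ab: 1b undefined. 1b->0: no, babb/baa meet in 1. 1b->1: no, bb/baa meet in 1. Open state 2: 1b->2.
abb: 2b undefined. 2b->0: no, bbbb/baa meet in 1. 2b->1: no, babb/baa meet in 1. 2b->2: no, abba/baba meet in 2 with "a" left. Open state 3: 2b->3.
bba: 2a undefined. 2a->0: no, bbab/baa meet in 1. 2a->1: ok.
abba: 3a undefined. 3a->0: ok.
bbbb: 3b undefined. 3b->0: ok.
All examples now run through 4 states with every (state, symbol) defined. Accept strings end in {0,2,3}, Reject strings end in {1}; accept={0,2,3}.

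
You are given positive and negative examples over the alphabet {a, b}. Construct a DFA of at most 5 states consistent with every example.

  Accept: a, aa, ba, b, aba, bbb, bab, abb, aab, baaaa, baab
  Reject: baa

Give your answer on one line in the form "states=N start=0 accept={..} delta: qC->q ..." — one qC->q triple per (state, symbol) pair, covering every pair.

states=4 start=0 accept={0,1,2} delta: 0a->0 0b->1 1a->2 1b->0 2a->3 2b->0 3a->0 3b->0

State merging on the prefix tree: take the shortest (then alphabetical) example prefix whose next move is undefined and point that move at state 0, else 1, else 2, ...; a target is out if some Accept/Reject pair would then sit in one state with the same input left (inseparable). If every existing state is out, open a new one.
a: 0a undefined. 0a->0: ok.
b: 0b undefined. 0b->0: no, a/baa meet in 0. Open state 1: 0b->1.
ba: 1a undefined. 1a->0: no, a/baa meet in 0. 1a->1: no, ba/baa meet in 1. Open state 2: 1a->2.
bb: 1b undefined. 1b->0: ok.
baa: 2a undefined. 2a->0: no, a/baa meet in 0. 2a->1: no, b/baa meet in 1. 2a->2: no, ba/baa meet in 2. Open state 3: 2a->3.
bab: 2b undefined. 2b->0: ok.
baaa: 3a undefined. 3a->0: ok.
baab: 3b undefined. 3b->0: ok.
All examples now run through 4 states with every (state, symbol) defined. Accept strings end in {0,1,2}, Reject strings end in {3}; accept={0,1,2}.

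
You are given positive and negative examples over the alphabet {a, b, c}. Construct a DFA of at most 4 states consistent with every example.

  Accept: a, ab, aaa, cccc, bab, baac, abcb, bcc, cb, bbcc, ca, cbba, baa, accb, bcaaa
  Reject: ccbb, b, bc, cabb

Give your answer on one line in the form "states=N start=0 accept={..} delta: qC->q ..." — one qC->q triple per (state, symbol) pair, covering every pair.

states=4 start=0 accept={1,3} delta: 0a->1 0b->0 0c->2 1a->1 1b->1 1c->1 2a->3 2b->1 2c->3 3a->0 3b->0 3c->1

State merging on the prefix tree: take the shortest (then alphabetical) example prefix whose next move is undefined and point that move at state 0, else 1, else 2, ...; a target is out if some Accept/Reject pair would then sit in one state with the same input left (inseparable). If every existing state is out, open a new one.
a: 0a undefined. 0a->0: no, ab/b meet in 0 with "b" left. Open state 1: 0a->1.
b: 0b undefined. 0b->0: ok.
c: 0c undefined. 0c->0: no, cccc/ccbb meet in 0. 0c->1: no, a/bc meet in 1. Open state 2: 0c->2.
aa: 1a undefined. 1a->0: no, baac/bc meet in 2. 1a->1: ok.
ab: 1b undefined. 1b->0: no, ab/b meet in 0. 1b->1: ok.
ac: 1c undefined. 1c->0: no, baac/b meet in 0. 1c->1: ok.
ca: 2a undefined. 2a->0: no, ca/b meet in 0. 2a->1: no, a/cabb meet in 1. 2a->2: no, ca/bc meet in 2. Open state 3: 2a->3.
cb: 2b undefined. 2b->0: no, cb/b meet in 0. 2b->1: ok.
cc: 2c undefined. 2c->0: no, cccc/ccbb meet in 0. 2c->1: no, a/ccbb meet in 1. 2c->2: no, a/ccbb meet in 1. 2c->3: ok.
cab: 3b undefined. 3b->0: ok.
ccc: 3c undefined. 3c->0: no, cccc/bc meet in 2. 3c->1: ok.
bcaa: 3a undefined. 3a->0: ok.
All examples now run through 4 states with every (state, symbol) defined. Accept strings end in {1,3}, Reject strings end in {0,2}; accept={1,3}.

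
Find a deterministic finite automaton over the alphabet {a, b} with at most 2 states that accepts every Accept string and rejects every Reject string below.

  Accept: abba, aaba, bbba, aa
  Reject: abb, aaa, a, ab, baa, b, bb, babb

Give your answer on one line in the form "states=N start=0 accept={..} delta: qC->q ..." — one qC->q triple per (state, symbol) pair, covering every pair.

Fold the examples into a partial DFA from state 0: repeatedly fix the first undefined (state, symbol) met by the shortest-then-alphabetical prefix, trying targets in increasing order and rejecting any under which an Accept and a Reject string meet in one state with the same remainder; add a state when all current targets are rejected. Accepting states are where Accept strings end.
a: 0a undefined. 0a->0: no, aa/aaa meet in 0. Open state 1: 0a->1.
b: 0b undefined. 0b->0: no, bbba/a meet in 1. 0b->1: ok.
aa: 1a undefined. 1a->0: ok.
ab: 1b undefined. 1b->0: no, abba/ab meet in 0. 1b->1: ok.
All examples now run through 2 states with every (state, symbol) defined. Accept strings end in {0}, Reject strings end in {1}; accept={0}.

states=2 start=0 accept={0} delta: 0a->1 0b->1 1a->0 1b->1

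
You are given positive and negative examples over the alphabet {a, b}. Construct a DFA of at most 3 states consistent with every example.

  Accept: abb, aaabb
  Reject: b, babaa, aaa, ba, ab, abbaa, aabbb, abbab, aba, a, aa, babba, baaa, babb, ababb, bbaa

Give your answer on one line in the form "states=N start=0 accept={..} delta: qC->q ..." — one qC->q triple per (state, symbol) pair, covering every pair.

Fold the examples into a partial DFA from state 0: repeatedly fix the first undefined (state, symbol) met by the shortest-then-alphabetical prefix, trying targets in increasing order and rejecting any under which an Accept and a Reject string meet in one state with the same remainder; add a state when all current targets are rejected. Accepting states are where Accept strings end.
a: 0a undefined. 0a->0: ok.
b: 0b undefined. 0b->0: no, abb/b meet in 0. Open state 1: 0b->1.
ba: 1a undefined. 1a->0: no, abb/babb meet in 1 with "b" left. 1a->1: ok.
bb: 1b undefined. 1b->0: no, abb/babaa meet in 0. 1b->1: no, abb/b meet in 1. Open state 2: 1b->2.
bba: 2a undefined. 2a->0: ok.
babb: 2b undefined. 2b->0: ok.
All examples now run through 3 states with every (state, symbol) defined. Accept strings end in {2}, Reject strings end in {0,1}; accept={2}.

states=3 start=0 accept={2} delta: 0a->0 0b->1 1a->1 1b->2 2a->0 2b->0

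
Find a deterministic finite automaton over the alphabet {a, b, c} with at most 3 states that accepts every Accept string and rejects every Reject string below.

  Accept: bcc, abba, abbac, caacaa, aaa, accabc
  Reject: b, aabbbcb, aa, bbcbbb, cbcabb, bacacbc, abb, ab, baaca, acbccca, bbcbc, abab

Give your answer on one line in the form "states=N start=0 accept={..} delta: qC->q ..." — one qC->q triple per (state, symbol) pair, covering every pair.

State merging on the prefix tree: take the shortest (then alphabetical) example prefix whose next move is undefined and point that move at state 0, else 1, else 2, ...; a target is out if some Accept/Reject pair would then sit in one state with the same input left (inseparable). If every existing state is out, open a new one.
a: 0a undefined. 0a->0: no, aaa/aa meet in 0. Open state 1: 0a->1.
b: 0b undefined. 0b->0: ok.
c: 0c undefined. 0c->0: no, bcc/b meet in 0. 0c->1: ok.
aa: 1a undefined. 1a->0: ok.
ab: 1b undefined. 1b->0: no, abba/bbcbc meet in 1. 1b->1: no, bcc/bbcbc meet in 1 with "c" left. Open state 2: 1b->2.
ac: 1c undefined. 1c->0: no, bcc/b meet in 0. 1c->1: ok.
aba: 2a undefined. 2a->0: ok.
abb: 2b undefined. 2b->0: ok.
cbc: 2c undefined. 2c->0: ok.
All examples now run through 3 states with every (state, symbol) defined. Accept strings end in {1}, Reject strings end in {0,2}; accept={1}.

states=3 start=0 accept={1} delta: 0a->1 0b->0 0c->1 1a->0 1b->2 1c->1 2a->0 2b->0 2c->0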